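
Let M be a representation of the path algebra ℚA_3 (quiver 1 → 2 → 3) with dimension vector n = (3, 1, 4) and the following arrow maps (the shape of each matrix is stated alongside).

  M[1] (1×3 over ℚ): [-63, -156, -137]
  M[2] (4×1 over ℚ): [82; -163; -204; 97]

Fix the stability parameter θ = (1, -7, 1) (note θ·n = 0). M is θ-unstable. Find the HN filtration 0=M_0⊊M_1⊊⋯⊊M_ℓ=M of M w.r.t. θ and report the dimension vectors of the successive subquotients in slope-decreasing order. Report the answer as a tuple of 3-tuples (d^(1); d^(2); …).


Interval decomposition of M: I[1,1]^2, I[1,3], I[3,3]^3.
HN type (ℓ=2): μ^(1)=1; μ^(2)=-3

((2, 0, 4); (1, 1, 0))


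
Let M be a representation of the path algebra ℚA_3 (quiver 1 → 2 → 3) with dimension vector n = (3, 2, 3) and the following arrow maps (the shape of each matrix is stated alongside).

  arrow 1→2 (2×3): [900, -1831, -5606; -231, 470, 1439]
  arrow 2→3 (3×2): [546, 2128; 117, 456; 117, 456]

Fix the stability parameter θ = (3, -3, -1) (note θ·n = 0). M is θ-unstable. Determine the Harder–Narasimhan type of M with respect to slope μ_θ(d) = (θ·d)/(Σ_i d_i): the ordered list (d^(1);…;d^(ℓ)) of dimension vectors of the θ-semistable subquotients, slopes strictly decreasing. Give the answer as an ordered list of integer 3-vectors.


Interval decomposition of M: I[1,1], I[1,2], I[1,3], I[3,3]^2.
HN type (ℓ=4): μ^(1)=3; μ^(2)=0; μ^(3)=-1/3; μ^(4)=-1

((1, 0, 0); (1, 1, 0); (1, 1, 1); (0, 0, 2))


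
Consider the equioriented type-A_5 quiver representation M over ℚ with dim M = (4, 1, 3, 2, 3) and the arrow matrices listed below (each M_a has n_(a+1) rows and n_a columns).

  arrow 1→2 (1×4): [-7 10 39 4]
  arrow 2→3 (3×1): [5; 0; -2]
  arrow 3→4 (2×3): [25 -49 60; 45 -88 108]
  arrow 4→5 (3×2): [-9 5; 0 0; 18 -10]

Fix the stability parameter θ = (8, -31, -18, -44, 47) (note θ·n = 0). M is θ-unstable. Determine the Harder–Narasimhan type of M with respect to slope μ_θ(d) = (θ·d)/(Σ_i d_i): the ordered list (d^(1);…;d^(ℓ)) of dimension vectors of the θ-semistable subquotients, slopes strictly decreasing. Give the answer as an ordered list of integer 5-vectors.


Barcode: M ≅ I[1,1]^3, I[1,4], I[3,3], I[3,5], I[5,5]^2. HN layers by μ_θ (5 steps, strictly decreasing):
  μ^(1)=47; μ^(2)=8; μ^(3)=-18; μ^(4)=-85/4; μ^(5)=-31

((0, 0, 0, 0, 3); (3, 0, 0, 0, 0); (0, 0, 1, 0, 0); (1, 1, 1, 1, 0); (0, 0, 1, 1, 0))


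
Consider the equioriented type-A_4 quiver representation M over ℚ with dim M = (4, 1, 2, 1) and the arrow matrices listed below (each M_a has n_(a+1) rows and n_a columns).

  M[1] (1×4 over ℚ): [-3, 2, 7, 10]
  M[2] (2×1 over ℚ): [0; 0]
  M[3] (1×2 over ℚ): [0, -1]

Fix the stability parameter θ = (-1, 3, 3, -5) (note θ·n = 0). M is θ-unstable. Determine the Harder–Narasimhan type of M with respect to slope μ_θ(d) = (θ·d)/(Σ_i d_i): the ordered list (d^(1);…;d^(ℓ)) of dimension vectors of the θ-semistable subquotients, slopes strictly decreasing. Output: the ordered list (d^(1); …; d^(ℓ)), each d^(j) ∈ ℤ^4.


Interval decomposition of M: I[1,1]^3, I[1,2], I[3,3], I[3,4].
HN type (ℓ=2): μ^(1)=3; μ^(2)=-1

((0, 1, 1, 0); (4, 0, 1, 1))


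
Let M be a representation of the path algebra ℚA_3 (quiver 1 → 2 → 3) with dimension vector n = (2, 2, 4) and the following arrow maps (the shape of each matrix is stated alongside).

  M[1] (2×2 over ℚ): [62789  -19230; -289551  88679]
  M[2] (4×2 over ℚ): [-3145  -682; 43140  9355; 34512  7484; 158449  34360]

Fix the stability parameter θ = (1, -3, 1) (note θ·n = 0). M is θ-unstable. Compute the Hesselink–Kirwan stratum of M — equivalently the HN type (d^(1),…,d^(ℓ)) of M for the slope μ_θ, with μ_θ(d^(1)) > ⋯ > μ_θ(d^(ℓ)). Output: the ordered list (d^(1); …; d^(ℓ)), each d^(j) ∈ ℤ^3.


Via rank(M_{q-1}∘⋯∘M_p): M ≅ I[1,3]^2, I[3,3]^2.
μ_θ-semistable layers: μ^(1)=1; μ^(2)=-1

((0, 0, 4); (2, 2, 0))


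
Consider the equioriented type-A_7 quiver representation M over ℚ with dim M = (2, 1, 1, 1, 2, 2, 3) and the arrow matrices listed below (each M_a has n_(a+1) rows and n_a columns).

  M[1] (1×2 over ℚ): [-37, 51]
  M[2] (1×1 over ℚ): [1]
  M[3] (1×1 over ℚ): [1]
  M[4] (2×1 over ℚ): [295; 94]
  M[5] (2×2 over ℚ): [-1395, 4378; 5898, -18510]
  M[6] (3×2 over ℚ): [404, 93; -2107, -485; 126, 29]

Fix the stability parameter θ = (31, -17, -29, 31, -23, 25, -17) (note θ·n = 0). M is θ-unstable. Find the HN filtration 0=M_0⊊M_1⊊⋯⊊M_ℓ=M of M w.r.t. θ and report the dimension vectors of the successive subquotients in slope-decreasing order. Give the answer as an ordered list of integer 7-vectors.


Via rank(M_{q-1}∘⋯∘M_p): M ≅ I[1,1], I[1,7], I[5,7], I[7,7].
μ_θ-semistable layers: μ^(1)=31; μ^(2)=4; μ^(3)=-5; μ^(4)=-17; μ^(5)=-23

((1, 0, 0, 0, 0, 0, 0); (0, 0, 0, 1, 1, 2, 2); (1, 1, 1, 0, 0, 0, 0); (0, 0, 0, 0, 0, 0, 1); (0, 0, 0, 0, 1, 0, 0))


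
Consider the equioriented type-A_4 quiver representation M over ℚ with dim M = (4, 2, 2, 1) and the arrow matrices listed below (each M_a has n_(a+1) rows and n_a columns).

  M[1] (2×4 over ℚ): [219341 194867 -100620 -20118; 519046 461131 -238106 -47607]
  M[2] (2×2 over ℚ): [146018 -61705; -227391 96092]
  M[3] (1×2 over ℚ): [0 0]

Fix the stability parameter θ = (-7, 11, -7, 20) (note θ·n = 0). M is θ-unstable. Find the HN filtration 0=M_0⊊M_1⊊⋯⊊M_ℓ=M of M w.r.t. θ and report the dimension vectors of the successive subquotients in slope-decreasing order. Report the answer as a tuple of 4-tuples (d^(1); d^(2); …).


Barcode: M ≅ I[1,1]^2, I[1,3]^2, I[4,4]. HN layers by μ_θ (3 steps, strictly decreasing):
  μ^(1)=20; μ^(2)=2; μ^(3)=-7

((0, 0, 0, 1); (0, 2, 2, 0); (4, 0, 0, 0))


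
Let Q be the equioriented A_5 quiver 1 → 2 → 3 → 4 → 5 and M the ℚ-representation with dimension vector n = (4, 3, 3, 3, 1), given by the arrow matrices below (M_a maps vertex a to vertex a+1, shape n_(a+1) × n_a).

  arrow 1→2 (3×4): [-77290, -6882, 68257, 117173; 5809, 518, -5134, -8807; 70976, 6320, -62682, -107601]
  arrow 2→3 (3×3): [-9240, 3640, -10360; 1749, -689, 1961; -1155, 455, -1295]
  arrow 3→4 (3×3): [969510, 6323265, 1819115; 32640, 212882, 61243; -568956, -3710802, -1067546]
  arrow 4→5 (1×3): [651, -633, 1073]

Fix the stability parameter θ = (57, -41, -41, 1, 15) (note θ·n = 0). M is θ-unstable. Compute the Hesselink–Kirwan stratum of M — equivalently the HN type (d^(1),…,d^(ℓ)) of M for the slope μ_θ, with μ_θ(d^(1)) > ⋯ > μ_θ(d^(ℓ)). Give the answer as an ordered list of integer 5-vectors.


Barcode: M ≅ I[1,1], I[1,2]^2, I[1,5], I[3,3], I[3,4], I[4,4]. HN layers by μ_θ (6 steps, strictly decreasing):
  μ^(1)=57; μ^(2)=15; μ^(3)=8; μ^(4)=1; μ^(5)=-25/3; μ^(6)=-41

((1, 0, 0, 0, 0); (0, 0, 0, 0, 1); (2, 2, 0, 0, 0); (0, 0, 0, 3, 0); (1, 1, 1, 0, 0); (0, 0, 2, 0, 0))


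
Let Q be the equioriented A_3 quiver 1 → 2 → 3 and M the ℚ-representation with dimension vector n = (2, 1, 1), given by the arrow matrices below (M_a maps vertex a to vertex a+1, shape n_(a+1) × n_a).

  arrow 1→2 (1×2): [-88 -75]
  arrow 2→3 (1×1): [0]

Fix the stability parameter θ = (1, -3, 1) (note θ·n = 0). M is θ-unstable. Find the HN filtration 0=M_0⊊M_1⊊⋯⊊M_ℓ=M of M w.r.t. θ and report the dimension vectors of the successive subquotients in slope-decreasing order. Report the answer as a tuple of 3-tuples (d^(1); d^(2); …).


Via rank(M_{q-1}∘⋯∘M_p): M ≅ I[1,1], I[1,2], I[3,3].
μ_θ-semistable layers: μ^(1)=1; μ^(2)=-1

((1, 0, 1); (1, 1, 0))


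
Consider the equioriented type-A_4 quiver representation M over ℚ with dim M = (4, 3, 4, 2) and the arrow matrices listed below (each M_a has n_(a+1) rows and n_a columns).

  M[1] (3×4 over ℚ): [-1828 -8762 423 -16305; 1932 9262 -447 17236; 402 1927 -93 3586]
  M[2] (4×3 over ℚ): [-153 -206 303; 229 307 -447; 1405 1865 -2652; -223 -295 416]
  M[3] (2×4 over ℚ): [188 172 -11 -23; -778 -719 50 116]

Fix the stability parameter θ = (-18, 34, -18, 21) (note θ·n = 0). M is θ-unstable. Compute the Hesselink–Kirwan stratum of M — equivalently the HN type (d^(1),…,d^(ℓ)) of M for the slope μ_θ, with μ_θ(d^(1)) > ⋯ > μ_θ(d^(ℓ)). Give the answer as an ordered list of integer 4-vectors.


Barcode: M ≅ I[1,1], I[1,3], I[1,4]^2, I[3,3]. HN layers by μ_θ (3 steps, strictly decreasing):
  μ^(1)=21; μ^(2)=8; μ^(3)=-18

((0, 0, 0, 2); (0, 3, 3, 0); (4, 0, 1, 0))


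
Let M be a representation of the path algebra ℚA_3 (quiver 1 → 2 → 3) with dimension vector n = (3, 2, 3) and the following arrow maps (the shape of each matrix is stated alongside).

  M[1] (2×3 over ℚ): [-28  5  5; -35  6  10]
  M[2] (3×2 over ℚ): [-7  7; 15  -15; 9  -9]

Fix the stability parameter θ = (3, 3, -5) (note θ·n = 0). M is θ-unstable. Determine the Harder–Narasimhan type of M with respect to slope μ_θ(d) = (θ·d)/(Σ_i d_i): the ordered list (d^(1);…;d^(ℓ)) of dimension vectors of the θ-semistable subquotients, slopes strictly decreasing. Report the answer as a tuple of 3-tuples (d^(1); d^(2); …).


Via rank(M_{q-1}∘⋯∘M_p): M ≅ I[1,1], I[1,2], I[1,3], I[3,3]^2.
μ_θ-semistable layers: μ^(1)=3; μ^(2)=1/3; μ^(3)=-5

((2, 1, 0); (1, 1, 1); (0, 0, 2))


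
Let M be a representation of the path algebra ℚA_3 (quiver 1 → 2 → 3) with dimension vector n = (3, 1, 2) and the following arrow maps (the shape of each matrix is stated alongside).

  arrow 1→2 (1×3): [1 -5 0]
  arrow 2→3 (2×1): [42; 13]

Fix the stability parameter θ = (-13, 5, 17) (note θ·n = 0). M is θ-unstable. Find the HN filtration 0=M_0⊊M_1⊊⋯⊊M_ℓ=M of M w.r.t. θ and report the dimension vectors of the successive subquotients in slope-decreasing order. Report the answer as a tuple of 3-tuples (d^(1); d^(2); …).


Via rank(M_{q-1}∘⋯∘M_p): M ≅ I[1,1]^2, I[1,3], I[3,3].
μ_θ-semistable layers: μ^(1)=17; μ^(2)=5; μ^(3)=-13

((0, 0, 2); (0, 1, 0); (3, 0, 0))


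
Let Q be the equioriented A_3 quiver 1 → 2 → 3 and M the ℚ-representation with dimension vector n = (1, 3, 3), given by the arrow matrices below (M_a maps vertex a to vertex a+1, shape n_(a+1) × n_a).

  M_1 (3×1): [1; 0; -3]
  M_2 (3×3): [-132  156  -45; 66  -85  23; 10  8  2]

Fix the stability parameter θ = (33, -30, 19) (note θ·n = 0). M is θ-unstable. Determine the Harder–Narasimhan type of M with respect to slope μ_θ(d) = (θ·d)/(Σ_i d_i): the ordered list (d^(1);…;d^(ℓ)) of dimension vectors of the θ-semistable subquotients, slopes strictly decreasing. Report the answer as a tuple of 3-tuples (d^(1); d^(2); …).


Interval decomposition of M: I[1,3], I[2,3]^2.
HN type (ℓ=3): μ^(1)=19; μ^(2)=3/2; μ^(3)=-30

((0, 0, 3); (1, 1, 0); (0, 2, 0))


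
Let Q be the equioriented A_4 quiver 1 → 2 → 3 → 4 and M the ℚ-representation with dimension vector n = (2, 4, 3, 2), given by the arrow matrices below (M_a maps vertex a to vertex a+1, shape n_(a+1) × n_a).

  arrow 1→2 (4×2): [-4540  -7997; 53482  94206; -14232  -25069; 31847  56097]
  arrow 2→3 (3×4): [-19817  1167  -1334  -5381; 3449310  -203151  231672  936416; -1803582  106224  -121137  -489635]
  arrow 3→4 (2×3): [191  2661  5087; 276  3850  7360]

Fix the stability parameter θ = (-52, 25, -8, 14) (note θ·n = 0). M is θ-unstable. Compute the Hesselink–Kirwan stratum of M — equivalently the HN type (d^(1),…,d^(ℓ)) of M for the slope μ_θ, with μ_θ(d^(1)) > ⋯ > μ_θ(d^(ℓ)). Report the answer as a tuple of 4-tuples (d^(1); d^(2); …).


Via rank(M_{q-1}∘⋯∘M_p): M ≅ I[1,2], I[1,3], I[2,4]^2.
μ_θ-semistable layers: μ^(1)=25; μ^(2)=14; μ^(3)=17/2; μ^(4)=-52

((0, 1, 0, 0); (0, 0, 0, 2); (0, 3, 3, 0); (2, 0, 0, 0))


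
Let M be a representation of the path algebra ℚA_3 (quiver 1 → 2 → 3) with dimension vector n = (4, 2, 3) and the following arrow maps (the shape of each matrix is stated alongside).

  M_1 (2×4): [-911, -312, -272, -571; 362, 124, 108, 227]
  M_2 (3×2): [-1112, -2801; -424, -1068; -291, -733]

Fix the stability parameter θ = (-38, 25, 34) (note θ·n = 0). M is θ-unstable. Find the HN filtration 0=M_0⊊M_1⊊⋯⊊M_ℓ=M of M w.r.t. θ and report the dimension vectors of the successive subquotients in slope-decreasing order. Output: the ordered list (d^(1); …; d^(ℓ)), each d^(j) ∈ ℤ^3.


Via rank(M_{q-1}∘⋯∘M_p): M ≅ I[1,1]^2, I[1,3]^2, I[3,3].
μ_θ-semistable layers: μ^(1)=34; μ^(2)=25; μ^(3)=-38

((0, 0, 3); (0, 2, 0); (4, 0, 0))


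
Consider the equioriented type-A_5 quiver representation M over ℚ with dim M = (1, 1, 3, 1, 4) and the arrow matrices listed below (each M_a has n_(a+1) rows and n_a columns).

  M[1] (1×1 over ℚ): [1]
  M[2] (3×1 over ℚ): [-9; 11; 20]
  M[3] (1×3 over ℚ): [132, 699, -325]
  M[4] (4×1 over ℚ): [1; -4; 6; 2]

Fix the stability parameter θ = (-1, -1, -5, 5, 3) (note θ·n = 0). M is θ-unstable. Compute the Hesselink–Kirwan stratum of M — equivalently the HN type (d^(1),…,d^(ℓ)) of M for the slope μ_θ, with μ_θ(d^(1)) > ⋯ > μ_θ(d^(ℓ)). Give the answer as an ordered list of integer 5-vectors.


Via rank(M_{q-1}∘⋯∘M_p): M ≅ I[1,5], I[3,3]^2, I[5,5]^3.
μ_θ-semistable layers: μ^(1)=4; μ^(2)=3; μ^(3)=-7/3; μ^(4)=-5

((0, 0, 0, 1, 1); (0, 0, 0, 0, 3); (1, 1, 1, 0, 0); (0, 0, 2, 0, 0))


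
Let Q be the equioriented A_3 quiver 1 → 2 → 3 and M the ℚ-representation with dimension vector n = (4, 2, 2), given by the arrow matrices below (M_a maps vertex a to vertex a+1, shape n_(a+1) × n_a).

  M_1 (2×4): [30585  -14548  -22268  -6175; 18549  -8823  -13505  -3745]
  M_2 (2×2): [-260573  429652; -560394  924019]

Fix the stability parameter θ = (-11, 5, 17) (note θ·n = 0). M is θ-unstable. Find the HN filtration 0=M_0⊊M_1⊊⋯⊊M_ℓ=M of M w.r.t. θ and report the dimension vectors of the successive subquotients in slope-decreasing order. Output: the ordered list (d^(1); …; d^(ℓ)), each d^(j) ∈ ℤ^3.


Barcode: M ≅ I[1,1]^2, I[1,3]^2. HN layers by μ_θ (3 steps, strictly decreasing):
  μ^(1)=17; μ^(2)=5; μ^(3)=-11

((0, 0, 2); (0, 2, 0); (4, 0, 0))


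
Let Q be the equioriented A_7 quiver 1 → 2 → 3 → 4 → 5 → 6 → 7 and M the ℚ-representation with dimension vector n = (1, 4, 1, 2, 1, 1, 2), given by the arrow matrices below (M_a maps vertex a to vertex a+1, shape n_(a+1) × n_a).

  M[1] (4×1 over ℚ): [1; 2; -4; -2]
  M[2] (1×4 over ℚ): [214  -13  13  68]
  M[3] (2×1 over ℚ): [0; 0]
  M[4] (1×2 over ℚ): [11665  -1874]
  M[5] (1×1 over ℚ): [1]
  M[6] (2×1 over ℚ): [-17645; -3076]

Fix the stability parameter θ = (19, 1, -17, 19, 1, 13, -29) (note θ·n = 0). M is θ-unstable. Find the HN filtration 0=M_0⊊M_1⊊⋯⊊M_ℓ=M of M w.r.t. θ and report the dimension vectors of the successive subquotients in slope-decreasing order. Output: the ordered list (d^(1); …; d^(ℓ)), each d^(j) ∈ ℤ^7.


Interval decomposition of M: I[1,2], I[2,2]^2, I[2,3], I[4,4], I[4,7], I[7,7].
HN type (ℓ=5): μ^(1)=19; μ^(2)=10; μ^(3)=1; μ^(4)=-8; μ^(5)=-29

((0, 0, 0, 1, 0, 0, 0); (1, 1, 0, 0, 0, 0, 0); (0, 2, 0, 1, 1, 1, 1); (0, 1, 1, 0, 0, 0, 0); (0, 0, 0, 0, 0, 0, 1))


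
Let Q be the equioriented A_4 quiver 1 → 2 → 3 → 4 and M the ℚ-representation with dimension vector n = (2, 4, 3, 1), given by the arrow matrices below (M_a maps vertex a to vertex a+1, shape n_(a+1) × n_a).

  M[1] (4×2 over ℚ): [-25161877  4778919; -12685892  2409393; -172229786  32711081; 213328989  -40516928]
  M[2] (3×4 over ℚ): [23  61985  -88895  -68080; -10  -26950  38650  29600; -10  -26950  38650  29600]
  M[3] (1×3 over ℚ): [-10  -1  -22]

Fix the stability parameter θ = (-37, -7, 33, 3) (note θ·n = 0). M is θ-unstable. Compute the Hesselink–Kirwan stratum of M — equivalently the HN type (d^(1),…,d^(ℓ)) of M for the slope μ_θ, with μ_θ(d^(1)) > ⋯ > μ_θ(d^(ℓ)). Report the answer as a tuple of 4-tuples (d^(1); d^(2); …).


Barcode: M ≅ I[1,2], I[1,3], I[2,2]^2, I[3,3], I[3,4]. HN layers by μ_θ (4 steps, strictly decreasing):
  μ^(1)=33; μ^(2)=18; μ^(3)=-7; μ^(4)=-37

((0, 0, 2, 0); (0, 0, 1, 1); (0, 4, 0, 0); (2, 0, 0, 0))


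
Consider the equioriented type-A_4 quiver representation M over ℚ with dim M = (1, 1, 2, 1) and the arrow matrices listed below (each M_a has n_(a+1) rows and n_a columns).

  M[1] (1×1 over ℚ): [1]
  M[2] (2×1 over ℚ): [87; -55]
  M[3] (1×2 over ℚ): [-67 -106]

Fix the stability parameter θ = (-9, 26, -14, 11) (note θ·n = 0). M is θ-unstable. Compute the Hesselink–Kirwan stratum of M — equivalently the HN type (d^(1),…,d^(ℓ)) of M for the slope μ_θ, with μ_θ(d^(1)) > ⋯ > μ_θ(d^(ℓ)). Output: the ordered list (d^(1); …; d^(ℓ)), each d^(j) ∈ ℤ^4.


Barcode: M ≅ I[1,4], I[3,3]. HN layers by μ_θ (4 steps, strictly decreasing):
  μ^(1)=11; μ^(2)=6; μ^(3)=-9; μ^(4)=-14

((0, 0, 0, 1); (0, 1, 1, 0); (1, 0, 0, 0); (0, 0, 1, 0))


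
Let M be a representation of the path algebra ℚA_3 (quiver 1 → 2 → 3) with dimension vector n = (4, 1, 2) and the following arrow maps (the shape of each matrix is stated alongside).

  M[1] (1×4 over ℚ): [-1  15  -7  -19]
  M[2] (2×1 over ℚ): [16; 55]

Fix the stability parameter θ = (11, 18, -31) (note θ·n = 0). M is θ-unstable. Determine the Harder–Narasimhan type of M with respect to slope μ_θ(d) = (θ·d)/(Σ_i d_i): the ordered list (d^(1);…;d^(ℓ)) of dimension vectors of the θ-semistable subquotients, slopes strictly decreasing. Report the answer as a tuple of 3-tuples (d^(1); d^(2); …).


Interval decomposition of M: I[1,1]^3, I[1,3], I[3,3].
HN type (ℓ=3): μ^(1)=11; μ^(2)=-2/3; μ^(3)=-31

((3, 0, 0); (1, 1, 1); (0, 0, 1))


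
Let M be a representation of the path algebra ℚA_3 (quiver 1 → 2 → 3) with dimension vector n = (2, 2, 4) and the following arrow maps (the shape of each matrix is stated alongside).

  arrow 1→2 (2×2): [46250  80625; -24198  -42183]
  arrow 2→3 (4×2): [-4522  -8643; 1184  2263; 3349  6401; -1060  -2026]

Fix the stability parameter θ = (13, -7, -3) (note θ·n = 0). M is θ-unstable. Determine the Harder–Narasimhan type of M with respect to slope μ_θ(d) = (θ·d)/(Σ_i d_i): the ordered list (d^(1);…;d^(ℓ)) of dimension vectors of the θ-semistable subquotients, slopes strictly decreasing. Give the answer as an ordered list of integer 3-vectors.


Via rank(M_{q-1}∘⋯∘M_p): M ≅ I[1,1], I[1,3], I[2,3], I[3,3]^2.
μ_θ-semistable layers: μ^(1)=13; μ^(2)=1; μ^(3)=-3; μ^(4)=-7

((1, 0, 0); (1, 1, 1); (0, 0, 3); (0, 1, 0))


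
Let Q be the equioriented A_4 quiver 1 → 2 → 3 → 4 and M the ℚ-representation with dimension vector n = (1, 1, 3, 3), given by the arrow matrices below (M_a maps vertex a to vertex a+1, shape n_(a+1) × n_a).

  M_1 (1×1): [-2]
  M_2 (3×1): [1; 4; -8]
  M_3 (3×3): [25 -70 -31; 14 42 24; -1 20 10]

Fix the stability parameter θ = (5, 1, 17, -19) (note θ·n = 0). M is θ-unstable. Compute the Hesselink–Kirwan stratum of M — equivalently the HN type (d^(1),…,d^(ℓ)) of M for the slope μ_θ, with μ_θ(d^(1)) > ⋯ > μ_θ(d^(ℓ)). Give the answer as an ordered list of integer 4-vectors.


Via rank(M_{q-1}∘⋯∘M_p): M ≅ I[1,4], I[3,4]^2.
μ_θ-semistable layers: μ^(1)=1; μ^(2)=-1

((1, 1, 1, 1); (0, 0, 2, 2))


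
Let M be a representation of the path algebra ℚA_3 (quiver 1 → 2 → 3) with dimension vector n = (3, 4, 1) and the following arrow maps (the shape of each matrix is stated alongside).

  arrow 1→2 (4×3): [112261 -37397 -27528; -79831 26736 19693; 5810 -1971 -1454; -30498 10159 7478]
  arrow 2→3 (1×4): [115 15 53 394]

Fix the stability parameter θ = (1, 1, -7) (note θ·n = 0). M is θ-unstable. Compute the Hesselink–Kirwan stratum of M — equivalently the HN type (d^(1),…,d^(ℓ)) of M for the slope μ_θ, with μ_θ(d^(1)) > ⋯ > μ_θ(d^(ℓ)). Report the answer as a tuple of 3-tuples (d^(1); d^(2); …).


Interval decomposition of M: I[1,2]^2, I[1,3], I[2,2].
HN type (ℓ=2): μ^(1)=1; μ^(2)=-5/3

((2, 3, 0); (1, 1, 1))


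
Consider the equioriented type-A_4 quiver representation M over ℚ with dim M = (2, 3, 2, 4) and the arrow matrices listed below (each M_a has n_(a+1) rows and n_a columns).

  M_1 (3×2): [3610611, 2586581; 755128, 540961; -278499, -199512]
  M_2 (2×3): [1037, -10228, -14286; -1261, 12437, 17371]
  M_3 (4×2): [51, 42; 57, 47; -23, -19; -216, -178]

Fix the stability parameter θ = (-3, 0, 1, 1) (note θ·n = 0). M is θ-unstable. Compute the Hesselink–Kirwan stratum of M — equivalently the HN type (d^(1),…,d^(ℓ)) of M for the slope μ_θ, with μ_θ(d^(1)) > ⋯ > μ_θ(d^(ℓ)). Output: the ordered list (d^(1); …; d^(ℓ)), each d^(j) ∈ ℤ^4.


Interval decomposition of M: I[1,4]^2, I[2,2], I[4,4]^2.
HN type (ℓ=3): μ^(1)=1; μ^(2)=0; μ^(3)=-3

((0, 0, 2, 4); (0, 3, 0, 0); (2, 0, 0, 0))


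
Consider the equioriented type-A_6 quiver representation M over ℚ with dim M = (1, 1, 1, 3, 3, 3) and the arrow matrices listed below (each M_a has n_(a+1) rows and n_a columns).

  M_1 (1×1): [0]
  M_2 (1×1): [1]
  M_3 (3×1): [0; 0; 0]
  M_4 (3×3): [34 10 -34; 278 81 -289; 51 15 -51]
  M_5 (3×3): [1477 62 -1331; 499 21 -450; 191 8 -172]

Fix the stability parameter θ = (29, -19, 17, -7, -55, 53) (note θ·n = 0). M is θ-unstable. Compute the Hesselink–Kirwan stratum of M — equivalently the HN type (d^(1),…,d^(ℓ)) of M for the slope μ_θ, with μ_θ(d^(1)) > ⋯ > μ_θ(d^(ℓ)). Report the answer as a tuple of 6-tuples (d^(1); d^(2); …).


Via rank(M_{q-1}∘⋯∘M_p): M ≅ I[1,1], I[2,3], I[4,4], I[4,6]^2, I[5,6].
μ_θ-semistable layers: μ^(1)=53; μ^(2)=29; μ^(3)=17; μ^(4)=-7; μ^(5)=-19; μ^(6)=-31; μ^(7)=-55

((0, 0, 0, 0, 0, 3); (1, 0, 0, 0, 0, 0); (0, 0, 1, 0, 0, 0); (0, 0, 0, 1, 0, 0); (0, 1, 0, 0, 0, 0); (0, 0, 0, 2, 2, 0); (0, 0, 0, 0, 1, 0))


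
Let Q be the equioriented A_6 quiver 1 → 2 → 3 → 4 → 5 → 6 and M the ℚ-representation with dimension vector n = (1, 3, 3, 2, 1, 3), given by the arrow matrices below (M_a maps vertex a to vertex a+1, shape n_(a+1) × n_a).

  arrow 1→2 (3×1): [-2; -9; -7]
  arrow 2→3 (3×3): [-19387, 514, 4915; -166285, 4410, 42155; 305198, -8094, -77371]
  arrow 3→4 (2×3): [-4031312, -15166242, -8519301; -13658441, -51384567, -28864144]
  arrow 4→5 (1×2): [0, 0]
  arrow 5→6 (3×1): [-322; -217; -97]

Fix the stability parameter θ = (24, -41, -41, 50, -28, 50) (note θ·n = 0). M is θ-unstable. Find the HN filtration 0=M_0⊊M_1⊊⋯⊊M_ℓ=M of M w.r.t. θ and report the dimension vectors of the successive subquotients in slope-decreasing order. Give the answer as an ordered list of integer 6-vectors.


Barcode: M ≅ I[1,4], I[2,2], I[2,4], I[3,3], I[5,6], I[6,6]^2. HN layers by μ_θ (4 steps, strictly decreasing):
  μ^(1)=50; μ^(2)=-58/3; μ^(3)=-28; μ^(4)=-41

((0, 0, 0, 2, 0, 3); (1, 1, 1, 0, 0, 0); (0, 0, 0, 0, 1, 0); (0, 2, 2, 0, 0, 0))


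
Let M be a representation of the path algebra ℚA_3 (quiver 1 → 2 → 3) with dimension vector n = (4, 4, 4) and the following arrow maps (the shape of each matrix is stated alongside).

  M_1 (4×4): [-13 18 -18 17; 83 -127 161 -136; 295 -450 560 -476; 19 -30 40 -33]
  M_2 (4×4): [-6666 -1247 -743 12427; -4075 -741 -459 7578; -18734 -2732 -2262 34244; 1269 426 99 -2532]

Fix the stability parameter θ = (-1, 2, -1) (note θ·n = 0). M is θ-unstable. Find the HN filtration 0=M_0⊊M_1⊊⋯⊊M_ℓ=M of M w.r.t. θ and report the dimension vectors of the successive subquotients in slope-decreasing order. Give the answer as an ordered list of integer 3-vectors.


Via rank(M_{q-1}∘⋯∘M_p): M ≅ I[1,2], I[1,3]^3, I[3,3].
μ_θ-semistable layers: μ^(1)=2; μ^(2)=1/2; μ^(3)=-1

((0, 1, 0); (0, 3, 3); (4, 0, 1))


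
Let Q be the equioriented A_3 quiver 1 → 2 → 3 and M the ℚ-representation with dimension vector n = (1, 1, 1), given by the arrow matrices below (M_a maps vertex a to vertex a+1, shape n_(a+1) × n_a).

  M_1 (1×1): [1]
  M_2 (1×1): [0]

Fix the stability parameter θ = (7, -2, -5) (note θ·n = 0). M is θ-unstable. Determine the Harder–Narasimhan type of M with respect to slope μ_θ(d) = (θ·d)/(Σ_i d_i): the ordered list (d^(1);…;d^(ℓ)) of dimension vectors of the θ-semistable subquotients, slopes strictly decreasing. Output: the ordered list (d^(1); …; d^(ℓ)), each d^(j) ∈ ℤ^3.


Via rank(M_{q-1}∘⋯∘M_p): M ≅ I[1,2], I[3,3].
μ_θ-semistable layers: μ^(1)=5/2; μ^(2)=-5

((1, 1, 0); (0, 0, 1))


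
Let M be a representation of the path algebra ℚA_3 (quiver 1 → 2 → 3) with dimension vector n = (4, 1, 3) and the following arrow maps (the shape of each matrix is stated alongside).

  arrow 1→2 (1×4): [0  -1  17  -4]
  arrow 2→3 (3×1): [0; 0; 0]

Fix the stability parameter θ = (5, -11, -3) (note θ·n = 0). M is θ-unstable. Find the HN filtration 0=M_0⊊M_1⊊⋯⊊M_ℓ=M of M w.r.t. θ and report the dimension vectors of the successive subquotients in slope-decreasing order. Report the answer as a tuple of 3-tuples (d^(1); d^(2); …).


Barcode: M ≅ I[1,1]^3, I[1,2], I[3,3]^3. HN layers by μ_θ (2 steps, strictly decreasing):
  μ^(1)=5; μ^(2)=-3

((3, 0, 0); (1, 1, 3))


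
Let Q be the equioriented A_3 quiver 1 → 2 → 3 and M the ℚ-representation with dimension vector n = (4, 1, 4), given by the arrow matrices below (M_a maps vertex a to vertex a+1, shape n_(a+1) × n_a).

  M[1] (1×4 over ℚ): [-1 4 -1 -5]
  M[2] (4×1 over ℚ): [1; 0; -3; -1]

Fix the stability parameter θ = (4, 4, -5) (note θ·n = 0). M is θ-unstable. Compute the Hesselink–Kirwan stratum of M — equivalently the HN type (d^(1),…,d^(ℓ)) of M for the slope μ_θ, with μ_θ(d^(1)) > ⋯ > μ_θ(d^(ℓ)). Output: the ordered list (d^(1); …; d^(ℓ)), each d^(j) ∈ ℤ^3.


Interval decomposition of M: I[1,1]^3, I[1,3], I[3,3]^3.
HN type (ℓ=3): μ^(1)=4; μ^(2)=1; μ^(3)=-5

((3, 0, 0); (1, 1, 1); (0, 0, 3))


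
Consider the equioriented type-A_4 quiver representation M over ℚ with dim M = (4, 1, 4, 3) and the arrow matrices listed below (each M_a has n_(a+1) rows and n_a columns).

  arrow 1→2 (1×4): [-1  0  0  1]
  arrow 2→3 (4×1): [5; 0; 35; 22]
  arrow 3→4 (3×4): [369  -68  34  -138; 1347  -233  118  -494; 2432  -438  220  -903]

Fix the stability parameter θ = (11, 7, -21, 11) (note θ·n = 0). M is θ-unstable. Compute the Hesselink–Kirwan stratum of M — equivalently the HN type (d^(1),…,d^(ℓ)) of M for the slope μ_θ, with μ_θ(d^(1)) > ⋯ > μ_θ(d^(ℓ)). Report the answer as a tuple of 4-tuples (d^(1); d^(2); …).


Via rank(M_{q-1}∘⋯∘M_p): M ≅ I[1,1]^3, I[1,4], I[3,3], I[3,4]^2.
μ_θ-semistable layers: μ^(1)=11; μ^(2)=-1; μ^(3)=-21

((3, 0, 0, 3); (1, 1, 1, 0); (0, 0, 3, 0))


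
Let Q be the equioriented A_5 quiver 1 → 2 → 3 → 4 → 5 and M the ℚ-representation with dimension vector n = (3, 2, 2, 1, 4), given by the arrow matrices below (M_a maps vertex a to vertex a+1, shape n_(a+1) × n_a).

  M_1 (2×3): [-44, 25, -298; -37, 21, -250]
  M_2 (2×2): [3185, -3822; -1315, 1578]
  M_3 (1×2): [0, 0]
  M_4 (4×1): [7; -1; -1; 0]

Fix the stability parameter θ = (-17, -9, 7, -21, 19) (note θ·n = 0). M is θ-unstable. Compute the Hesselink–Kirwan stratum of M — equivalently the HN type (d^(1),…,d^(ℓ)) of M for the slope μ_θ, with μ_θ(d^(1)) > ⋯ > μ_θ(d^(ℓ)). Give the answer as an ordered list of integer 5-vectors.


Interval decomposition of M: I[1,1], I[1,2], I[1,3], I[3,3], I[4,5], I[5,5]^3.
HN type (ℓ=5): μ^(1)=19; μ^(2)=7; μ^(3)=-9; μ^(4)=-17; μ^(5)=-21

((0, 0, 0, 0, 4); (0, 0, 2, 0, 0); (0, 2, 0, 0, 0); (3, 0, 0, 0, 0); (0, 0, 0, 1, 0))


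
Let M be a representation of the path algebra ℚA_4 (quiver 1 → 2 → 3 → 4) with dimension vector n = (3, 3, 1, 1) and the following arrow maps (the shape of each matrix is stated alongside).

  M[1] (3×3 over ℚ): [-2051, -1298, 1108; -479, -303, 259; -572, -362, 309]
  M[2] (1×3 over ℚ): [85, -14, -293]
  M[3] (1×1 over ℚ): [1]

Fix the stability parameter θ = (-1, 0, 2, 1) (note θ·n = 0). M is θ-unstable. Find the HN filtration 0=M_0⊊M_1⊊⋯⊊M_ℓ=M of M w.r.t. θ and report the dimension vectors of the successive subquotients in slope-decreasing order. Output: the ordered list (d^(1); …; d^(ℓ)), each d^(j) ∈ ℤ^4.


Interval decomposition of M: I[1,2]^2, I[1,4].
HN type (ℓ=3): μ^(1)=3/2; μ^(2)=0; μ^(3)=-1

((0, 0, 1, 1); (0, 3, 0, 0); (3, 0, 0, 0))


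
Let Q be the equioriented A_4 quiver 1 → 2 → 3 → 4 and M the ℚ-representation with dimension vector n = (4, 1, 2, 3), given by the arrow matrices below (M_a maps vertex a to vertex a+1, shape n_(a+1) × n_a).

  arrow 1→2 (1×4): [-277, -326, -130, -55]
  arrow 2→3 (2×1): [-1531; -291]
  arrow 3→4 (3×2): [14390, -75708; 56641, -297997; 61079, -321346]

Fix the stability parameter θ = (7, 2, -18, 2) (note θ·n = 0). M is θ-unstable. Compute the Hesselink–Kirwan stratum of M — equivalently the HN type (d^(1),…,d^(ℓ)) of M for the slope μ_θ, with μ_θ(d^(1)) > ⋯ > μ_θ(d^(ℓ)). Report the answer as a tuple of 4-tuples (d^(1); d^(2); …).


Via rank(M_{q-1}∘⋯∘M_p): M ≅ I[1,1]^3, I[1,4], I[3,4], I[4,4].
μ_θ-semistable layers: μ^(1)=7; μ^(2)=2; μ^(3)=-3; μ^(4)=-18

((3, 0, 0, 0); (0, 0, 0, 3); (1, 1, 1, 0); (0, 0, 1, 0))


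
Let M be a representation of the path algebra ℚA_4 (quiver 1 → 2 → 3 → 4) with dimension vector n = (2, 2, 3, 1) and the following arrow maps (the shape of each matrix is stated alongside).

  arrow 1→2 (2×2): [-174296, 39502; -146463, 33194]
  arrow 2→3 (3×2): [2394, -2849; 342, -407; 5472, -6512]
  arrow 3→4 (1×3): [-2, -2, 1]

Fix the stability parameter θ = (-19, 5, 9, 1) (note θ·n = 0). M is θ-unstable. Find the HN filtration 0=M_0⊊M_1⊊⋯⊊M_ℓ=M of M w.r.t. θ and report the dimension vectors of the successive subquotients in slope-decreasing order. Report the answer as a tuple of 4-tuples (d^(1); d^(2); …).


Barcode: M ≅ I[1,2], I[1,3], I[3,3], I[3,4]. HN layers by μ_θ (3 steps, strictly decreasing):
  μ^(1)=9; μ^(2)=5; μ^(3)=-19

((0, 0, 2, 0); (0, 2, 1, 1); (2, 0, 0, 0))


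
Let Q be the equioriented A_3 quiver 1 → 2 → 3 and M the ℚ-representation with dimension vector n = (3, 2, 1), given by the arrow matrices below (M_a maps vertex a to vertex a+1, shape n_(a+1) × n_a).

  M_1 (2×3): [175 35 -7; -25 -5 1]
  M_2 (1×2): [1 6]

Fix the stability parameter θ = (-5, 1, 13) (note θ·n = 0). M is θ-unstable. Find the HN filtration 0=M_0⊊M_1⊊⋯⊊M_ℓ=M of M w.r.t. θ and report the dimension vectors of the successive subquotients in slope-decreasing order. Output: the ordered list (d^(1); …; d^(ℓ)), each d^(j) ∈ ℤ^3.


Barcode: M ≅ I[1,1]^2, I[1,3], I[2,2]. HN layers by μ_θ (3 steps, strictly decreasing):
  μ^(1)=13; μ^(2)=1; μ^(3)=-5

((0, 0, 1); (0, 2, 0); (3, 0, 0))


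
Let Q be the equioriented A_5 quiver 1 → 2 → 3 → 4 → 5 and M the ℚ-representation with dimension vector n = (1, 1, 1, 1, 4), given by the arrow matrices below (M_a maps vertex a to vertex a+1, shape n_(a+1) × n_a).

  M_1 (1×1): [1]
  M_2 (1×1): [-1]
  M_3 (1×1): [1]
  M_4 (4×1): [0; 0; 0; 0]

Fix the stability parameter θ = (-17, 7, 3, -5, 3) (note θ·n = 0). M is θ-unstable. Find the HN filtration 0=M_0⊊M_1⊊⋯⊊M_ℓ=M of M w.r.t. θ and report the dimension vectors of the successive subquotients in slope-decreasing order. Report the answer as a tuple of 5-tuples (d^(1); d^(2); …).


Barcode: M ≅ I[1,4], I[5,5]^4. HN layers by μ_θ (3 steps, strictly decreasing):
  μ^(1)=3; μ^(2)=5/3; μ^(3)=-17

((0, 0, 0, 0, 4); (0, 1, 1, 1, 0); (1, 0, 0, 0, 0))


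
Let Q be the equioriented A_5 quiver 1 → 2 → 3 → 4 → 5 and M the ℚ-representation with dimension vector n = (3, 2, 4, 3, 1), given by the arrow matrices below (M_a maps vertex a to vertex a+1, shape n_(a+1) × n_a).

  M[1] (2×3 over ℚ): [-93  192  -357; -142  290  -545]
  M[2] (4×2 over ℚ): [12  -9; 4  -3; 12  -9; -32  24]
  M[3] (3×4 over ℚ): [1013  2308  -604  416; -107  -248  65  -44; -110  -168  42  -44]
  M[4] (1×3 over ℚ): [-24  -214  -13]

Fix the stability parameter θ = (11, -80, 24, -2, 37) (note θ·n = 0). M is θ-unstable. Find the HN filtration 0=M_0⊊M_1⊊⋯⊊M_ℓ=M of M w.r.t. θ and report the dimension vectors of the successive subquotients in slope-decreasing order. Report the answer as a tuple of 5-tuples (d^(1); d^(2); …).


Barcode: M ≅ I[1,1], I[1,2], I[1,4], I[3,3], I[3,4], I[3,5]. HN layers by μ_θ (4 steps, strictly decreasing):
  μ^(1)=37; μ^(2)=24; μ^(3)=11; μ^(4)=-69/2

((0, 0, 0, 0, 1); (0, 0, 1, 0, 0); (1, 0, 3, 3, 0); (2, 2, 0, 0, 0))


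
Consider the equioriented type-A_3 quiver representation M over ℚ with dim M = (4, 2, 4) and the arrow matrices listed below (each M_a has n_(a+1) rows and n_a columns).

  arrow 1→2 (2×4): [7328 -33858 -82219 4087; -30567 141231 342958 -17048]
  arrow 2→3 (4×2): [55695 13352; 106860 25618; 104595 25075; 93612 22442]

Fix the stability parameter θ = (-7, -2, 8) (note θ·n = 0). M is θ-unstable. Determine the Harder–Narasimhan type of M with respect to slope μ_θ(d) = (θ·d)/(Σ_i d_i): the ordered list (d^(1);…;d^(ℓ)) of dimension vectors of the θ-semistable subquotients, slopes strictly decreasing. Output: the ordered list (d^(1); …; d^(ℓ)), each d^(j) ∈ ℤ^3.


Interval decomposition of M: I[1,1]^2, I[1,3]^2, I[3,3]^2.
HN type (ℓ=3): μ^(1)=8; μ^(2)=-2; μ^(3)=-7

((0, 0, 4); (0, 2, 0); (4, 0, 0))


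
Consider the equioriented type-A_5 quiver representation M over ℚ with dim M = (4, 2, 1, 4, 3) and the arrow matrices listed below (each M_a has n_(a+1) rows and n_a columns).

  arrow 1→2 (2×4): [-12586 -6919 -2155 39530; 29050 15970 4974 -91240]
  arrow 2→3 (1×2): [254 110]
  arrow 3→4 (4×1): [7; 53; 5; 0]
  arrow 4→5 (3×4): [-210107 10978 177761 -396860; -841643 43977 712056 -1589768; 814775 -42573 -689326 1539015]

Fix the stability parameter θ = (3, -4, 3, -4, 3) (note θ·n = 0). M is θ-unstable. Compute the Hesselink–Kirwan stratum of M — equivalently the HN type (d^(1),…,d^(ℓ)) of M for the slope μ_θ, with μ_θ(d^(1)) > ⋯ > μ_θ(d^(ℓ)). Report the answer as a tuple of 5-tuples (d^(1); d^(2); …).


Interval decomposition of M: I[1,1]^2, I[1,2], I[1,5], I[4,4], I[4,5]^2.
HN type (ℓ=3): μ^(1)=3; μ^(2)=-1/2; μ^(3)=-4

((2, 0, 0, 0, 3); (2, 2, 1, 1, 0); (0, 0, 0, 3, 0))


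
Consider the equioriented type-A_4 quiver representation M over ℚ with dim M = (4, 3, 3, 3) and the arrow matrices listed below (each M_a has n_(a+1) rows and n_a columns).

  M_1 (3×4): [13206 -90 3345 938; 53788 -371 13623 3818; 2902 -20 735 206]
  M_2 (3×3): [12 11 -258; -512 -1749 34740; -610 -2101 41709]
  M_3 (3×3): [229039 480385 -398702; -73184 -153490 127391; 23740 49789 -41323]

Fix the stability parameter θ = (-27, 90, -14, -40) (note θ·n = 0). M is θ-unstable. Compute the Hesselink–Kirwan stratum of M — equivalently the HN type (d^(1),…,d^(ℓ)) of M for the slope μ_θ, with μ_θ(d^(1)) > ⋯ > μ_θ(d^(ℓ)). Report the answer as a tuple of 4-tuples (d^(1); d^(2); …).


Barcode: M ≅ I[1,1]^2, I[1,4]^2, I[2,2], I[3,4]. HN layers by μ_θ (3 steps, strictly decreasing):
  μ^(1)=90; μ^(2)=12; μ^(3)=-27

((0, 1, 0, 0); (0, 2, 2, 2); (4, 0, 1, 1))


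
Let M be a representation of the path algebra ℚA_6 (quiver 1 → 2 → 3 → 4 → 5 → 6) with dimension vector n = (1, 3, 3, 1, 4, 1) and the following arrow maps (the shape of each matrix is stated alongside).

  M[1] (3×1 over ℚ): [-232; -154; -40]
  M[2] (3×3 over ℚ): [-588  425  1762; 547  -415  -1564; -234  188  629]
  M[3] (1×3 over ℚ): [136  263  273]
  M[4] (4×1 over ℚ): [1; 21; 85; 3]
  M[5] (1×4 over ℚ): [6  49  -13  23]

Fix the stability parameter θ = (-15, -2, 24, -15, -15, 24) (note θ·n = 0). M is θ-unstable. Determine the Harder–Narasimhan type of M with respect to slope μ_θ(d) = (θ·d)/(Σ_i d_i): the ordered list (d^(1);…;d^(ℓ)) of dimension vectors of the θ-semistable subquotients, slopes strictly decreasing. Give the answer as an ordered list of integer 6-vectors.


Via rank(M_{q-1}∘⋯∘M_p): M ≅ I[1,6], I[2,3]^2, I[5,5]^3.
μ_θ-semistable layers: μ^(1)=24; μ^(2)=-2; μ^(3)=-15

((0, 0, 2, 0, 0, 1); (0, 3, 1, 1, 1, 0); (1, 0, 0, 0, 3, 0))


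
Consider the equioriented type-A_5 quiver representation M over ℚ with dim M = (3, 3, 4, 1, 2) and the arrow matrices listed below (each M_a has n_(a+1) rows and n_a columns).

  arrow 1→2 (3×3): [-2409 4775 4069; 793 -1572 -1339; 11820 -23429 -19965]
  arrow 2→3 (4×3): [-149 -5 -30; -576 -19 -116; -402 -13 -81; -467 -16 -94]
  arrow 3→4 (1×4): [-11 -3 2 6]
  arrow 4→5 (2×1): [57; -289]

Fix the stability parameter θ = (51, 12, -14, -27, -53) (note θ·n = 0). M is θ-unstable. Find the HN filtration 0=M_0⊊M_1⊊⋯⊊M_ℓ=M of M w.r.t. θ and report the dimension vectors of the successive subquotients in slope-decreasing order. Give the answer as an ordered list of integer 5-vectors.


Barcode: M ≅ I[1,3]^2, I[1,5], I[3,3], I[5,5]. HN layers by μ_θ (4 steps, strictly decreasing):
  μ^(1)=49/3; μ^(2)=-31/5; μ^(3)=-14; μ^(4)=-53

((2, 2, 2, 0, 0); (1, 1, 1, 1, 1); (0, 0, 1, 0, 0); (0, 0, 0, 0, 1))


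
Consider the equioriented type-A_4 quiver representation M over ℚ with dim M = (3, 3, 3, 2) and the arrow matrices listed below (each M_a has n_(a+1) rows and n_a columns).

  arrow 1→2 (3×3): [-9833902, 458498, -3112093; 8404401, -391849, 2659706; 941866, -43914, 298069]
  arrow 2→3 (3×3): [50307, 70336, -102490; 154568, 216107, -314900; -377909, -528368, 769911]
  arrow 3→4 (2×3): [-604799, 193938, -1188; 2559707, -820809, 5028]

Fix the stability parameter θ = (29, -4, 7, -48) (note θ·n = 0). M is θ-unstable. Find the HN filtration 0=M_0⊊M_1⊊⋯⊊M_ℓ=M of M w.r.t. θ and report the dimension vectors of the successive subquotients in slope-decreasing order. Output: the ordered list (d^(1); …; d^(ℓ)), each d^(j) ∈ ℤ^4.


Interval decomposition of M: I[1,3], I[1,4]^2.
HN type (ℓ=2): μ^(1)=32/3; μ^(2)=-4

((1, 1, 1, 0); (2, 2, 2, 2))


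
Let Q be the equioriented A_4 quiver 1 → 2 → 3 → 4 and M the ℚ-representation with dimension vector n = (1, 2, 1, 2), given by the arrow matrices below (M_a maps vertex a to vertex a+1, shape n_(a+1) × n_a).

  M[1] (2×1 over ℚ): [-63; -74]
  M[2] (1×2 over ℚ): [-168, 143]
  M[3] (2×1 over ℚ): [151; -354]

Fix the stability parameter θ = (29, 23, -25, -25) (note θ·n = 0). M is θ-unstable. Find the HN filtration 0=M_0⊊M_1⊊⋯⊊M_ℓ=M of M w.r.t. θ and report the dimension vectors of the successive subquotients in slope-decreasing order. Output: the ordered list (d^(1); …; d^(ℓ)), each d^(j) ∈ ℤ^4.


Barcode: M ≅ I[1,4], I[2,2], I[4,4]. HN layers by μ_θ (3 steps, strictly decreasing):
  μ^(1)=23; μ^(2)=1/2; μ^(3)=-25

((0, 1, 0, 0); (1, 1, 1, 1); (0, 0, 0, 1))


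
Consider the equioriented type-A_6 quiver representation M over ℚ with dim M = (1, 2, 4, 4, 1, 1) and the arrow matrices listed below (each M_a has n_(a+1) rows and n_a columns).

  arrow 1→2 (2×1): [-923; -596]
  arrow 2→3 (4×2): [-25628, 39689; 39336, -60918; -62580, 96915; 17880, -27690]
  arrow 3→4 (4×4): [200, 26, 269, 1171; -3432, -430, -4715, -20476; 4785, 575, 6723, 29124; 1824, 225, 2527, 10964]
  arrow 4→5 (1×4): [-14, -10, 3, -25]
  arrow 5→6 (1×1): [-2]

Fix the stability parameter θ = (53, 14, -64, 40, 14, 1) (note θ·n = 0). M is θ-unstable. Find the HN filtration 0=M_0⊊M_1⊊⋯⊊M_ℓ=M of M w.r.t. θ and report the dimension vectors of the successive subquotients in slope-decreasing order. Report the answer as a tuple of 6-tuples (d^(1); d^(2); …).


Interval decomposition of M: I[1,2], I[2,6], I[3,4]^3.
HN type (ℓ=5): μ^(1)=40; μ^(2)=67/2; μ^(3)=55/3; μ^(4)=-25; μ^(5)=-64

((0, 0, 0, 3, 0, 0); (1, 1, 0, 0, 0, 0); (0, 0, 0, 1, 1, 1); (0, 1, 1, 0, 0, 0); (0, 0, 3, 0, 0, 0))
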